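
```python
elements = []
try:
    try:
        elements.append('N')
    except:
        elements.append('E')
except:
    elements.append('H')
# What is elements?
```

Step-by-step execution trace:
1. Inner try: `elements.append('N')` → elements = ['N']. No exception raised.
2. Inner `except` is skipped.
3. Inner try completes normally; outer `except` is skipped.
Result: ['N']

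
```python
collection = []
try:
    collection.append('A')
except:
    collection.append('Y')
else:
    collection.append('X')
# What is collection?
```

Step-by-step execution trace:
1. try: `collection.append('A')` → collection = ['A']. No exception raised.
2. `except` is skipped.
3. `else` runs (try completed without exception): `collection.append('X')` → collection = ['A', 'X'].
Result: ['A', 'X']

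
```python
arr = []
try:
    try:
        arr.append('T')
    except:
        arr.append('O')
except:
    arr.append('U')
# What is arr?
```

Step-by-step execution trace:
1. Inner try: `arr.append('T')` → arr = ['T']. No exception raised.
2. Inner `except` is skipped.
3. Inner try completes normally; outer `except` is skipped.
Result: ['T']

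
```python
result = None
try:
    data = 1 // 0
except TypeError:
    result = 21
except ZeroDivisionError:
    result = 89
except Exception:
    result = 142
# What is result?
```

Step-by-step execution trace:
1. `data = 1 // 0` raises ZeroDivisionError.
2. `except TypeError` does not match ZeroDivisionError; skipped.
3. `except ZeroDivisionError` matches → result = 89.
4. Remaining except clauses are skipped.
Result: 89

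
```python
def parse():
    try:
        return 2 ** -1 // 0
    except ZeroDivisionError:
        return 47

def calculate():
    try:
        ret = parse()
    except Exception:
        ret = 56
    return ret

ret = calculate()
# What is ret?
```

Step-by-step execution trace:
1. `calculate()` calls `parse()`.
2. In parse: `2 ** -1 // 0` raises ZeroDivisionError; `except ZeroDivisionError` catches it → returns 47.
3. In calculate: `ret = parse()` → ret = 47. No exception reaches calculate.
4. `except Exception` is skipped; calculate returns 47.
5. ret = 47.
Result: 47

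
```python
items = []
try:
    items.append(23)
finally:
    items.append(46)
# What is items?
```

Step-by-step execution trace:
1. try: `items.append(23)` → items = [23].
2. The try body completes without raising.
3. finally always runs: `items.append(46)` → items = [23, 46].
Result: [23, 46]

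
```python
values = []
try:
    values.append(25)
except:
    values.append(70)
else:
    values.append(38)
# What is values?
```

Step-by-step execution trace:
1. try: `values.append(25)` → values = [25]. No exception raised.
2. `except` is skipped.
3. `else` runs (try completed without exception): `values.append(38)` → values = [25, 38].
Result: [25, 38]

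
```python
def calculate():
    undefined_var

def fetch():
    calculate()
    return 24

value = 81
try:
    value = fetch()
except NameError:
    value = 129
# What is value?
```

Step-by-step execution trace:
1. value starts at 81.
2. try: `fetch()` calls `calculate()`.
3. `calculate()` evaluates `undefined_var`, which raises NameError; it propagates through fetch (uncaught).
4. `return 24` in fetch is not reached; the assignment to value does not complete.
5. `except NameError` matches → value = 129.
Result: 129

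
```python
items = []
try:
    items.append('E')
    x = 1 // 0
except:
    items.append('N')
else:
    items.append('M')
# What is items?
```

Step-by-step execution trace:
1. try: `items.append('E')` → items = ['E'].
2. `x = 1 // 0` raises ZeroDivisionError.
3. bare `except` matches → `items.append('N')` → items = ['E', 'N'].
4. `else` is skipped (an exception was raised).
Result: ['E', 'N']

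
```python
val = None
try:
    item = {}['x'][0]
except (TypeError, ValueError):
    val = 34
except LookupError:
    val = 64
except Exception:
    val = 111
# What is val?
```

Step-by-step execution trace:
1. `item = {}['x'][0]` raises KeyError.
2. `except (TypeError, ValueError)` does not match KeyError; skipped.
3. `except LookupError` matches (KeyError is a subclass of LookupError) → val = 64.
4. `except Exception` is not reached.
Result: 64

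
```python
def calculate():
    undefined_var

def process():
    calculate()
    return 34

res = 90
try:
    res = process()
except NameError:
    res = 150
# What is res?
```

Step-by-step execution trace:
1. res starts at 90.
2. try: `process()` calls `calculate()`.
3. `calculate()` evaluates `undefined_var`, which raises NameError; it propagates through process (uncaught).
4. `return 34` in process is not reached; the assignment to res does not complete.
5. `except NameError` matches → res = 150.
Result: 150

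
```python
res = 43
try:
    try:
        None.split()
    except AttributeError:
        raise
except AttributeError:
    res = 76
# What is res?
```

Step-by-step execution trace:
1. Inner try: `None.split()` raises AttributeError.
2. Inner `except AttributeError` matches; bare `raise` re-raises the same AttributeError.
3. Outer `except AttributeError` matches → res = 76.
Result: 76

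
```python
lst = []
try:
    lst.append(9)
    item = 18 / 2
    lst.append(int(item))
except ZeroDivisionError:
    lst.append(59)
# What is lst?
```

Step-by-step execution trace:
1. try: `lst.append(9)` → lst = [9].
2. `item = 18 / 2` → item = 9.0. No exception raised.
3. `lst.append(int(item))` → lst = [9, 9].
4. `except ZeroDivisionError` is skipped (no exception was raised).
Result: [9, 9]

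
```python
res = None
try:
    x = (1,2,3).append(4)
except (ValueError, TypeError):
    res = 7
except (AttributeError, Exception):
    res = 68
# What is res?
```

Step-by-step execution trace:
1. `x = (1,2,3).append(4)` raises AttributeError.
2. `except (ValueError, TypeError)` does not match AttributeError; skipped.
3. `except (AttributeError, Exception)` matches (AttributeError is in the tuple) → res = 68.
Result: 68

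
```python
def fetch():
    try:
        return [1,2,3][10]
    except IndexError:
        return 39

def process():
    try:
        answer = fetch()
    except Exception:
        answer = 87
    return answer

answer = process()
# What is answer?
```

Step-by-step execution trace:
1. `process()` calls `fetch()`.
2. In fetch: `[1,2,3][10]` raises IndexError; `except IndexError` catches it → returns 39.
3. In process: `answer = fetch()` → answer = 39. No exception reaches process.
4. `except Exception` is skipped; process returns 39.
5. answer = 39.
Result: 39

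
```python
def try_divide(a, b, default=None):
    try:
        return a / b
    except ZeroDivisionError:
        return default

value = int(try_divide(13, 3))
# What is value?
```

Step-by-step execution trace:
1. `try_divide(13, 3)` enters try: `return 13 / 3` → returns 4.333333333333333. No exception raised.
2. `except ZeroDivisionError` is skipped.
3. `int(4.333333333333333)` → 4 → value = 4.
Result: 4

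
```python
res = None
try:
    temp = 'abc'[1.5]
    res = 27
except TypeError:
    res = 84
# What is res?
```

Step-by-step execution trace:
1. `temp = 'abc'[1.5]` raises TypeError.
2. `res = 27` is not reached.
3. `except TypeError` matches → res = 84.
Result: 84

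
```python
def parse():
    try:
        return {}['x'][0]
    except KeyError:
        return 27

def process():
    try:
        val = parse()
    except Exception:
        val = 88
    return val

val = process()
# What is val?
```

Step-by-step execution trace:
1. `process()` calls `parse()`.
2. In parse: `{}['x'][0]` raises KeyError; `except KeyError` catches it → returns 27.
3. In process: `val = parse()` → val = 27. No exception reaches process.
4. `except Exception` is skipped; process returns 27.
5. val = 27.
Result: 27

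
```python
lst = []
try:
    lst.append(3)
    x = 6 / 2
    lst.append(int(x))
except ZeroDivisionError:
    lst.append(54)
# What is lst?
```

Step-by-step execution trace:
1. try: `lst.append(3)` → lst = [3].
2. `x = 6 / 2` → x = 3.0. No exception raised.
3. `lst.append(int(x))` → lst = [3, 3].
4. `except ZeroDivisionError` is skipped (no exception was raised).
Result: [3, 3]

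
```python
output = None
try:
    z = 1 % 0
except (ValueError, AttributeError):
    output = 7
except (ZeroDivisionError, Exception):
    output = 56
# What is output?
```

Step-by-step execution trace:
1. `z = 1 % 0` raises ZeroDivisionError.
2. `except (ValueError, AttributeError)` does not match ZeroDivisionError; skipped.
3. `except (ZeroDivisionError, Exception)` matches (ZeroDivisionError is in the tuple) → output = 56.
Result: 56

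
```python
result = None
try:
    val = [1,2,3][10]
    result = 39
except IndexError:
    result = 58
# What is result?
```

Step-by-step execution trace:
1. `val = [1,2,3][10]` raises IndexError.
2. `result = 39` is not reached.
3. `except IndexError` matches → result = 58.
Result: 58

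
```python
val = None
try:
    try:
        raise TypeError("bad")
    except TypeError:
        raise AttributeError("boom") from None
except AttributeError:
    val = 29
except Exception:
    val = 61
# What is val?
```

Step-by-step execution trace:
1. Inner try raises TypeError; inner `except TypeError` catches it.
2. `raise AttributeError(...) from None` raises AttributeError (from None suppresses __context__, but the active exception is still AttributeError).
3. Outer `except AttributeError` matches → val = 29.
4. `except Exception` is not reached.
Result: 29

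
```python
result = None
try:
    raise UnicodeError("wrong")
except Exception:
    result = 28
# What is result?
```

Step-by-step execution trace:
1. `raise UnicodeError(...)` raises UnicodeError.
2. `except Exception` matches (UnicodeError is a subclass of Exception) → result = 28.
Result: 28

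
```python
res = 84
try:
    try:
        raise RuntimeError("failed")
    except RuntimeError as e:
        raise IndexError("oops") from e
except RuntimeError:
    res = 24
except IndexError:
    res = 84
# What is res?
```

Step-by-step execution trace:
1. Inner try raises RuntimeError; inner `except RuntimeError as e` catches it.
2. `raise IndexError(...) from e` raises IndexError (RuntimeError is attached as __cause__, but only IndexError is active).
3. Outer `except RuntimeError` does not match IndexError; skipped.
4. Outer `except IndexError` matches → res = 84.
Result: 84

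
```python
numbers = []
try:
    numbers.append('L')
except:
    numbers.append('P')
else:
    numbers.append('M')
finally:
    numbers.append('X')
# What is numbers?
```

Step-by-step execution trace:
1. try: `numbers.append('L')` → numbers = ['L']. No exception raised.
2. `except` is skipped.
3. `else` runs: `numbers.append('M')` → numbers = ['L', 'M'].
4. `finally` always runs: `numbers.append('X')` → numbers = ['L', 'M', 'X'].
Result: ['L', 'M', 'X']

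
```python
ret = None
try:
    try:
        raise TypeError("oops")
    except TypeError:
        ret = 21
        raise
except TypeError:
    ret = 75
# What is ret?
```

Step-by-step execution trace:
1. Inner try: `raise TypeError("oops")` raises TypeError.
2. Inner `except TypeError` matches → ret = 21.
3. bare `raise` re-raises the same TypeError.
4. Outer `except TypeError` matches → ret = 75.
Result: 75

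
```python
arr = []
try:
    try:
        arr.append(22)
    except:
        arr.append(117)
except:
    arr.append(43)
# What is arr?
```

Step-by-step execution trace:
1. Inner try: `arr.append(22)` → arr = [22]. No exception raised.
2. Inner `except` is skipped.
3. Inner try completes normally; outer `except` is skipped.
Result: [22]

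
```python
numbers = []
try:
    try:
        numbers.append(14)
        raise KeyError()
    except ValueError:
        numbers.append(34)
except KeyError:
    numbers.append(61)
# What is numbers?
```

Step-by-step execution trace:
1. Inner try: `numbers.append(14)` → numbers = [14].
2. `raise KeyError()` raises KeyError.
3. Inner `except ValueError` does not match KeyError; exception propagates to outer try.
4. Outer `except KeyError` matches → `numbers.append(61)` → numbers = [14, 61].
Result: [14, 61]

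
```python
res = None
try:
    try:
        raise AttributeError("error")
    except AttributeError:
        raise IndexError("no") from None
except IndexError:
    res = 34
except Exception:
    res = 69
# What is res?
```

Step-by-step execution trace:
1. Inner try raises AttributeError; inner `except AttributeError` catches it.
2. `raise IndexError(...) from None` raises IndexError (from None suppresses __context__, but the active exception is still IndexError).
3. Outer `except IndexError` matches → res = 34.
4. `except Exception` is not reached.
Result: 34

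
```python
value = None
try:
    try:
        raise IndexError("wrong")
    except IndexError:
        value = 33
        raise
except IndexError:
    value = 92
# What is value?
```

Step-by-step execution trace:
1. Inner try: `raise IndexError("wrong")` raises IndexError.
2. Inner `except IndexError` matches → value = 33.
3. bare `raise` re-raises the same IndexError.
4. Outer `except IndexError` matches → value = 92.
Result: 92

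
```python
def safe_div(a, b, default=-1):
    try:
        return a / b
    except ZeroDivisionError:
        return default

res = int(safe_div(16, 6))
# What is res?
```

Step-by-step execution trace:
1. `safe_div(16, 6)` enters try: `return 16 / 6` → returns 2.6666666666666665. No exception raised.
2. `except ZeroDivisionError` is skipped.
3. `int(2.6666666666666665)` → 2 → res = 2.
Result: 2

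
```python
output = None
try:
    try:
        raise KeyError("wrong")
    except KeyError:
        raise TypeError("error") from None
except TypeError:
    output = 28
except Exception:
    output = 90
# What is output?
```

Step-by-step execution trace:
1. Inner try raises KeyError; inner `except KeyError` catches it.
2. `raise TypeError(...) from None` raises TypeError (from None suppresses __context__, but the active exception is still TypeError).
3. Outer `except TypeError` matches → output = 28.
4. `except Exception` is not reached.
Result: 28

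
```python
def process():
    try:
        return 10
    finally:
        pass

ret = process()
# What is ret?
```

Step-by-step execution trace:
1. `process()` enters try: `return 10` sets pending return value 10.
2. Before returning, `finally: pass` runs (no effect).
3. process() returns 10 → ret = 10.
Result: 10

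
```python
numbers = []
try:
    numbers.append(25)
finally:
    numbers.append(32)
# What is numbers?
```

Step-by-step execution trace:
1. try: `numbers.append(25)` → numbers = [25].
2. The try body completes without raising.
3. finally always runs: `numbers.append(32)` → numbers = [25, 32].
Result: [25, 32]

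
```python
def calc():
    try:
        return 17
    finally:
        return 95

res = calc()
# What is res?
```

Step-by-step execution trace:
1. `calc()` enters try: `return 17` sets pending return value 17.
2. Before returning, `finally: return 95` runs and overrides the pending return.
3. calc() returns 95 → res = 95.
Result: 95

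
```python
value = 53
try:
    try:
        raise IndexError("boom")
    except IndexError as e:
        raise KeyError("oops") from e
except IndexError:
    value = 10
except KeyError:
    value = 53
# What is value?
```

Step-by-step execution trace:
1. Inner try raises IndexError; inner `except IndexError as e` catches it.
2. `raise KeyError(...) from e` raises KeyError (IndexError is attached as __cause__, but only KeyError is active).
3. Outer `except IndexError` does not match KeyError; skipped.
4. Outer `except KeyError` matches → value = 53.
Result: 53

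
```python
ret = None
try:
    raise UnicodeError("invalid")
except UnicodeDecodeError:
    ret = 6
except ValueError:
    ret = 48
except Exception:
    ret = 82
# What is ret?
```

Step-by-step execution trace:
1. `raise UnicodeError(...)` raises UnicodeError.
2. `except UnicodeDecodeError` does not match (UnicodeError is not a subclass of UnicodeDecodeError); skipped.
3. `except ValueError` matches (UnicodeError is a subclass of ValueError) → ret = 48.
4. `except Exception` is not reached.
Result: 48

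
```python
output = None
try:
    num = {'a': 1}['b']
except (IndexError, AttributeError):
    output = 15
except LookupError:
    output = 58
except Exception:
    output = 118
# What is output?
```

Step-by-step execution trace:
1. `num = {'a': 1}['b']` raises KeyError.
2. `except (IndexError, AttributeError)` does not match KeyError; skipped.
3. `except LookupError` matches (KeyError is a subclass of LookupError) → output = 58.
4. `except Exception` is not reached.
Result: 58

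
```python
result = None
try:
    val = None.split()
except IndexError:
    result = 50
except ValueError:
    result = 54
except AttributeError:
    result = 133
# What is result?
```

Step-by-step execution trace:
1. `val = None.split()` raises AttributeError.
2. `except IndexError` does not match AttributeError; skipped.
3. `except ValueError` does not match AttributeError; skipped.
4. `except AttributeError` matches → result = 133.
Result: 133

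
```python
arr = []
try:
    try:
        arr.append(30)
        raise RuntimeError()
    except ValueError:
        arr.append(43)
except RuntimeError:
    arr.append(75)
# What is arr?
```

Step-by-step execution trace:
1. Inner try: `arr.append(30)` → arr = [30].
2. `raise RuntimeError()` raises RuntimeError.
3. Inner `except ValueError` does not match RuntimeError; exception propagates to outer try.
4. Outer `except RuntimeError` matches → `arr.append(75)` → arr = [30, 75].
Result: [30, 75]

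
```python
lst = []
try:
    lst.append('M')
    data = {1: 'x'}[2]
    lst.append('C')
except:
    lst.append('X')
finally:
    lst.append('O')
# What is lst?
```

Step-by-step execution trace:
1. try: `lst.append('M')` → lst = ['M'].
2. `data = {1: 'x'}[2]` raises KeyError; `lst.append('C')` is not reached.
3. bare `except` matches → `lst.append('X')` → lst = ['M', 'X'].
4. finally always runs: `lst.append('O')` → lst = ['M', 'X', 'O'].
Result: ['M', 'X', 'O']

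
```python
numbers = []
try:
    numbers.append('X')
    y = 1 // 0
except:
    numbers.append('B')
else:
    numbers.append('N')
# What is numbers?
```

Step-by-step execution trace:
1. try: `numbers.append('X')` → numbers = ['X'].
2. `y = 1 // 0` raises ZeroDivisionError.
3. bare `except` matches → `numbers.append('B')` → numbers = ['X', 'B'].
4. `else` is skipped (an exception was raised).
Result: ['X', 'B']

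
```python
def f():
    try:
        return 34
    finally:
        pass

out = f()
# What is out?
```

Step-by-step execution trace:
1. `f()` enters try: `return 34` sets pending return value 34.
2. Before returning, `finally: pass` runs (no effect).
3. f() returns 34 → out = 34.
Result: 34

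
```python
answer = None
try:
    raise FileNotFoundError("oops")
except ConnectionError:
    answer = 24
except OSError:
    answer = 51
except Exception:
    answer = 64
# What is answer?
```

Step-by-step execution trace:
1. `raise FileNotFoundError(...)` raises FileNotFoundError.
2. `except ConnectionError` does not match (FileNotFoundError is not a subclass of ConnectionError); skipped.
3. `except OSError` matches (FileNotFoundError is a subclass of OSError) → answer = 51.
4. `except Exception` is not reached.
Result: 51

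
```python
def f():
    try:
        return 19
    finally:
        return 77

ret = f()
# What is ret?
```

Step-by-step execution trace:
1. `f()` enters try: `return 19` sets pending return value 19.
2. Before returning, `finally: return 77` runs and overrides the pending return.
3. f() returns 77 → ret = 77.
Result: 77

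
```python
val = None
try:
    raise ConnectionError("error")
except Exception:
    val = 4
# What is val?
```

Step-by-step execution trace:
1. `raise ConnectionError(...)` raises ConnectionError.
2. `except Exception` matches (ConnectionError is a subclass of Exception) → val = 4.
Result: 4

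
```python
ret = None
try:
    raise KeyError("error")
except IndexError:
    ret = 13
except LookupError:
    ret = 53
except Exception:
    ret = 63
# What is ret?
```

Step-by-step execution trace:
1. `raise KeyError(...)` raises KeyError.
2. `except IndexError` does not match (KeyError is not a subclass of IndexError); skipped.
3. `except LookupError` matches (KeyError is a subclass of LookupError) → ret = 53.
4. `except Exception` is not reached.
Result: 53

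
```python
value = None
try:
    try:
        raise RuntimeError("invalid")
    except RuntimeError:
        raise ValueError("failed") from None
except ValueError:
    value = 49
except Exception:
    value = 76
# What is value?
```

Step-by-step execution trace:
1. Inner try raises RuntimeError; inner `except RuntimeError` catches it.
2. `raise ValueError(...) from None` raises ValueError (from None suppresses __context__, but the active exception is still ValueError).
3. Outer `except ValueError` matches → value = 49.
4. `except Exception` is not reached.
Result: 49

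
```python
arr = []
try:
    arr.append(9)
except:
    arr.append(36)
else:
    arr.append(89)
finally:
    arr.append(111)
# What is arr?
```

Step-by-step execution trace:
1. try: `arr.append(9)` → arr = [9]. No exception raised.
2. `except` is skipped.
3. `else` runs: `arr.append(89)` → arr = [9, 89].
4. `finally` always runs: `arr.append(111)` → arr = [9, 89, 111].
Result: [9, 89, 111]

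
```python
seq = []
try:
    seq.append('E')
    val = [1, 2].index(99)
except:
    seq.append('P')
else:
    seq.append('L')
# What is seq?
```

Step-by-step execution trace:
1. try: `seq.append('E')` → seq = ['E'].
2. `val = [1, 2].index(99)` raises ValueError.
3. bare `except` matches → `seq.append('P')` → seq = ['E', 'P'].
4. `else` is skipped (an exception was raised).
Result: ['E', 'P']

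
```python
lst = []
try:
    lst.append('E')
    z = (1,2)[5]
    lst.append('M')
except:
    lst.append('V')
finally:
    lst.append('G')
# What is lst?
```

Step-by-step execution trace:
1. try: `lst.append('E')` → lst = ['E'].
2. `z = (1,2)[5]` raises IndexError; `lst.append('M')` is not reached.
3. bare `except` matches → `lst.append('V')` → lst = ['E', 'V'].
4. finally always runs: `lst.append('G')` → lst = ['E', 'V', 'G'].
Result: ['E', 'V', 'G']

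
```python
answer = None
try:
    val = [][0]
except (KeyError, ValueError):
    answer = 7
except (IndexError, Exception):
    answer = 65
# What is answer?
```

Step-by-step execution trace:
1. `val = [][0]` raises IndexError.
2. `except (KeyError, ValueError)` does not match IndexError; skipped.
3. `except (IndexError, Exception)` matches (IndexError is in the tuple) → answer = 65.
Result: 65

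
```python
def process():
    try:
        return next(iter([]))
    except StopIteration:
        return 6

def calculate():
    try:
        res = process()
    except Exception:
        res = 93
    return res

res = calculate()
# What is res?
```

Step-by-step execution trace:
1. `calculate()` calls `process()`.
2. In process: `next(iter([]))` raises StopIteration; `except StopIteration` catches it → returns 6.
3. In calculate: `res = process()` → res = 6. No exception reaches calculate.
4. `except Exception` is skipped; calculate returns 6.
5. res = 6.
Result: 6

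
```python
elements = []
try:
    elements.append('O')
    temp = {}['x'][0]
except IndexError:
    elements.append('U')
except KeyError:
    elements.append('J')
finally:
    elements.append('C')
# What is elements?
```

Step-by-step execution trace:
1. try: `elements.append('O')` → elements = ['O'].
2. `temp = {}['x'][0]` raises KeyError.
3. `except IndexError` does not match KeyError; skipped.
4. `except KeyError` matches → `elements.append('J')` → elements = ['O', 'J'].
5. finally always runs: `elements.append('C')` → elements = ['O', 'J', 'C'].
Result: ['O', 'J', 'C']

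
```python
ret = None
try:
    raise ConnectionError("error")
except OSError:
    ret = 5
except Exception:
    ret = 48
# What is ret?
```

Step-by-step execution trace:
1. `raise ConnectionError(...)` raises ConnectionError.
2. `except OSError` matches (ConnectionError is a subclass of OSError) → ret = 5.
3. `except Exception` is not reached.
Result: 5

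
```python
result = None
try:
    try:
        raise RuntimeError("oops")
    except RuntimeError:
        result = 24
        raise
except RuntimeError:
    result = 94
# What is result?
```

Step-by-step execution trace:
1. Inner try: `raise RuntimeError("oops")` raises RuntimeError.
2. Inner `except RuntimeError` matches → result = 24.
3. bare `raise` re-raises the same RuntimeError.
4. Outer `except RuntimeError` matches → result = 94.
Result: 94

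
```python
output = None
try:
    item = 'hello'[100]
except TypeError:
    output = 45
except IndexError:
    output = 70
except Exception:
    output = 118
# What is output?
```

Step-by-step execution trace:
1. `item = 'hello'[100]` raises IndexError.
2. `except TypeError` does not match IndexError; skipped.
3. `except IndexError` matches → output = 70.
4. Remaining except clauses are skipped.
Result: 70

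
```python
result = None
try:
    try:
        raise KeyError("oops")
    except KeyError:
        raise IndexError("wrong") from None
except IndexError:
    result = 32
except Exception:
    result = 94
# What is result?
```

Step-by-step execution trace:
1. Inner try raises KeyError; inner `except KeyError` catches it.
2. `raise IndexError(...) from None` raises IndexError (from None suppresses __context__, but the active exception is still IndexError).
3. Outer `except IndexError` matches → result = 32.
4. `except Exception` is not reached.
Result: 32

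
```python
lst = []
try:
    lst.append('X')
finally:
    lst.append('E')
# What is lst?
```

Step-by-step execution trace:
1. try: `lst.append('X')` → lst = ['X'].
2. The try body completes without raising.
3. finally always runs: `lst.append('E')` → lst = ['X', 'E'].
Result: ['X', 'E']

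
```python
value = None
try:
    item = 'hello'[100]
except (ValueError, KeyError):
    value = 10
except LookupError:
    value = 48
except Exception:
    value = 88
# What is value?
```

Step-by-step execution trace:
1. `item = 'hello'[100]` raises IndexError.
2. `except (ValueError, KeyError)` does not match IndexError; skipped.
3. `except LookupError` matches (IndexError is a subclass of LookupError) → value = 48.
4. `except Exception` is not reached.
Result: 48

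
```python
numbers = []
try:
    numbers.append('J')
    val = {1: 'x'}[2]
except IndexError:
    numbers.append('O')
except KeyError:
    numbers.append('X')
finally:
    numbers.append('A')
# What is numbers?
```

Step-by-step execution trace:
1. try: `numbers.append('J')` → numbers = ['J'].
2. `val = {1: 'x'}[2]` raises KeyError.
3. `except IndexError` does not match KeyError; skipped.
4. `except KeyError` matches → `numbers.append('X')` → numbers = ['J', 'X'].
5. finally always runs: `numbers.append('A')` → numbers = ['J', 'X', 'A'].
Result: ['J', 'X', 'A']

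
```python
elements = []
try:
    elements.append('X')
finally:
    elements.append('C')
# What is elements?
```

Step-by-step execution trace:
1. try: `elements.append('X')` → elements = ['X'].
2. The try body completes without raising.
3. finally always runs: `elements.append('C')` → elements = ['X', 'C'].
Result: ['X', 'C']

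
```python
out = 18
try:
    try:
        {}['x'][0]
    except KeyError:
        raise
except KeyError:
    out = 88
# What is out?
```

Step-by-step execution trace:
1. Inner try: `{}['x'][0]` raises KeyError.
2. Inner `except KeyError` matches; bare `raise` re-raises the same KeyError.
3. Outer `except KeyError` matches → out = 88.
Result: 88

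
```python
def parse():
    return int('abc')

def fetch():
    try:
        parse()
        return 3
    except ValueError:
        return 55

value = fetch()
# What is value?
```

Step-by-step execution trace:
1. `fetch()` calls `parse()`.
2. `parse()` evaluates `int('abc')`, which raises ValueError; it propagates to the caller.
3. `return 3` is not reached.
4. `except ValueError` in fetch matches → returns 55.
5. value = 55.
Result: 55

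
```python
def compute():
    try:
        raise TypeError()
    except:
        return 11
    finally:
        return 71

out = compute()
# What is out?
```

Step-by-step execution trace:
1. `compute()` enters try: `raise TypeError()` raises TypeError.
2. bare `except` matches → `return 11` sets pending return value 11.
3. Before returning, `finally: return 71` runs and overrides the pending return.
4. compute() returns 71 → out = 71.
Result: 71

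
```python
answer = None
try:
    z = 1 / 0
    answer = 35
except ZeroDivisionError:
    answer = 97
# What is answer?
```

Step-by-step execution trace:
1. `z = 1 / 0` raises ZeroDivisionError.
2. `answer = 35` is not reached.
3. `except ZeroDivisionError` matches → answer = 97.
Result: 97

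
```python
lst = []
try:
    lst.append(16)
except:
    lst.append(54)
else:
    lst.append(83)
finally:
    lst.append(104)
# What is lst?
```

Step-by-step execution trace:
1. try: `lst.append(16)` → lst = [16]. No exception raised.
2. `except` is skipped.
3. `else` runs: `lst.append(83)` → lst = [16, 83].
4. `finally` always runs: `lst.append(104)` → lst = [16, 83, 104].
Result: [16, 83, 104]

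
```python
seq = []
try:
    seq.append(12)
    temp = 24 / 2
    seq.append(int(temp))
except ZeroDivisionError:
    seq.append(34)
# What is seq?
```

Step-by-step execution trace:
1. try: `seq.append(12)` → seq = [12].
2. `temp = 24 / 2` → temp = 12.0. No exception raised.
3. `seq.append(int(temp))` → seq = [12, 12].
4. `except ZeroDivisionError` is skipped (no exception was raised).
Result: [12, 12]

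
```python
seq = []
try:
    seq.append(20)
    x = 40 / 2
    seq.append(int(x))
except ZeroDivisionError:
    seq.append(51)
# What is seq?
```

Step-by-step execution trace:
1. try: `seq.append(20)` → seq = [20].
2. `x = 40 / 2` → x = 20.0. No exception raised.
3. `seq.append(int(x))` → seq = [20, 20].
4. `except ZeroDivisionError` is skipped (no exception was raised).
Result: [20, 20]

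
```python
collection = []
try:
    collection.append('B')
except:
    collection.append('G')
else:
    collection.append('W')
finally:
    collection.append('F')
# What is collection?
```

Step-by-step execution trace:
1. try: `collection.append('B')` → collection = ['B']. No exception raised.
2. `except` is skipped.
3. `else` runs: `collection.append('W')` → collection = ['B', 'W'].
4. `finally` always runs: `collection.append('F')` → collection = ['B', 'W', 'F'].
Result: ['B', 'W', 'F']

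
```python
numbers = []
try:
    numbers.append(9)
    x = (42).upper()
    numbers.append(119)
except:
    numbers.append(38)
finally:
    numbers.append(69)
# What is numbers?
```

Step-by-step execution trace:
1. try: `numbers.append(9)` → numbers = [9].
2. `x = (42).upper()` raises AttributeError; `numbers.append(119)` is not reached.
3. bare `except` matches → `numbers.append(38)` → numbers = [9, 38].
4. finally always runs: `numbers.append(69)` → numbers = [9, 38, 69].
Result: [9, 38, 69]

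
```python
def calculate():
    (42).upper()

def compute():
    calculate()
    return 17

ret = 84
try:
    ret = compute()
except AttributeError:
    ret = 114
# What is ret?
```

Step-by-step execution trace:
1. ret starts at 84.
2. try: `compute()` calls `calculate()`.
3. `calculate()` evaluates `(42).upper()`, which raises AttributeError; it propagates through compute (uncaught).
4. `return 17` in compute is not reached; the assignment to ret does not complete.
5. `except AttributeError` matches → ret = 114.
Result: 114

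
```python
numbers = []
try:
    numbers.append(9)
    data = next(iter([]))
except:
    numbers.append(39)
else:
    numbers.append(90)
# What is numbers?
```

Step-by-step execution trace:
1. try: `numbers.append(9)` → numbers = [9].
2. `data = next(iter([]))` raises StopIteration.
3. bare `except` matches → `numbers.append(39)` → numbers = [9, 39].
4. `else` is skipped (an exception was raised).
Result: [9, 39]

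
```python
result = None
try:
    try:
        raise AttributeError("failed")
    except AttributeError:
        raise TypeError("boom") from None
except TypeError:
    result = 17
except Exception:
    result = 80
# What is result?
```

Step-by-step execution trace:
1. Inner try raises AttributeError; inner `except AttributeError` catches it.
2. `raise TypeError(...) from None` raises TypeError (from None suppresses __context__, but the active exception is still TypeError).
3. Outer `except TypeError` matches → result = 17.
4. `except Exception` is not reached.
Result: 17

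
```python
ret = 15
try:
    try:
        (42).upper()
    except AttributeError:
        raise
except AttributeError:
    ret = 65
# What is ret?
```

Step-by-step execution trace:
1. Inner try: `(42).upper()` raises AttributeError.
2. Inner `except AttributeError` matches; bare `raise` re-raises the same AttributeError.
3. Outer `except AttributeError` matches → ret = 65.
Result: 65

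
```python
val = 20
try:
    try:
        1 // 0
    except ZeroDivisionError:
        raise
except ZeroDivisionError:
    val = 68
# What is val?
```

Step-by-step execution trace:
1. Inner try: `1 // 0` raises ZeroDivisionError.
2. Inner `except ZeroDivisionError` matches; bare `raise` re-raises the same ZeroDivisionError.
3. Outer `except ZeroDivisionError` matches → val = 68.
Result: 68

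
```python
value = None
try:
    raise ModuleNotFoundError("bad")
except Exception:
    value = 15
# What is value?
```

Step-by-step execution trace:
1. `raise ModuleNotFoundError(...)` raises ModuleNotFoundError.
2. `except Exception` matches (ModuleNotFoundError is a subclass of Exception) → value = 15.
Result: 15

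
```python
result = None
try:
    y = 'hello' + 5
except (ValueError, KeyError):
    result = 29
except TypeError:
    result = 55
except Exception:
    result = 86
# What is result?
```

Step-by-step execution trace:
1. `y = 'hello' + 5` raises TypeError.
2. `except (ValueError, KeyError)` does not match TypeError; skipped.
3. `except TypeError` matches (exact type match) → result = 55.
4. `except Exception` is not reached.
Result: 55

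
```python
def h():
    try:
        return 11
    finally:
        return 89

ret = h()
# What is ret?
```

Step-by-step execution trace:
1. `h()` enters try: `return 11` sets pending return value 11.
2. Before returning, `finally: return 89` runs and overrides the pending return.
3. h() returns 89 → ret = 89.
Result: 89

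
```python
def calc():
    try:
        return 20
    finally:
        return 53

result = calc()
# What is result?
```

Step-by-step execution trace:
1. `calc()` enters try: `return 20` sets pending return value 20.
2. Before returning, `finally: return 53` runs and overrides the pending return.
3. calc() returns 53 → result = 53.
Result: 53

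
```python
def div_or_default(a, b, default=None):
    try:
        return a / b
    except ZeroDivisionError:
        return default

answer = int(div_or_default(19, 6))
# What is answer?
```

Step-by-step execution trace:
1. `div_or_default(19, 6)` enters try: `return 19 / 6` → returns 3.1666666666666665. No exception raised.
2. `except ZeroDivisionError` is skipped.
3. `int(3.1666666666666665)` → 3 → answer = 3.
Result: 3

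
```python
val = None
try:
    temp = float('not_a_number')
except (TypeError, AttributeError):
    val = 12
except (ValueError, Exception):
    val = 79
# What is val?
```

Step-by-step execution trace:
1. `temp = float('not_a_number')` raises ValueError.
2. `except (TypeError, AttributeError)` does not match ValueError; skipped.
3. `except (ValueError, Exception)` matches (ValueError is in the tuple) → val = 79.
Result: 79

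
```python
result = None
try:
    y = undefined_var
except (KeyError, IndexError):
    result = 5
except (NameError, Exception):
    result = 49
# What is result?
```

Step-by-step execution trace:
1. `y = undefined_var` raises NameError.
2. `except (KeyError, IndexError)` does not match NameError; skipped.
3. `except (NameError, Exception)` matches (NameError is in the tuple) → result = 49.
Result: 49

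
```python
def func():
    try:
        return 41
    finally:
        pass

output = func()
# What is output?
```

Step-by-step execution trace:
1. `func()` enters try: `return 41` sets pending return value 41.
2. Before returning, `finally: pass` runs (no effect).
3. func() returns 41 → output = 41.
Result: 41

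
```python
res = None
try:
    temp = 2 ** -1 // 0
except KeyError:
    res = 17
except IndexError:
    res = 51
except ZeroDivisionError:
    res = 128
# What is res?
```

Step-by-step execution trace:
1. `temp = 2 ** -1 // 0` raises ZeroDivisionError.
2. `except KeyError` does not match ZeroDivisionError; skipped.
3. `except IndexError` does not match ZeroDivisionError; skipped.
4. `except ZeroDivisionError` matches → res = 128.
Result: 128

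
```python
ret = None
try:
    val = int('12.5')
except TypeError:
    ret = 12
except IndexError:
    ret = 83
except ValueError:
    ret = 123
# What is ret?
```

Step-by-step execution trace:
1. `val = int('12.5')` raises ValueError.
2. `except TypeError` does not match ValueError; skipped.
3. `except IndexError` does not match ValueError; skipped.
4. `except ValueError` matches → ret = 123.
Result: 123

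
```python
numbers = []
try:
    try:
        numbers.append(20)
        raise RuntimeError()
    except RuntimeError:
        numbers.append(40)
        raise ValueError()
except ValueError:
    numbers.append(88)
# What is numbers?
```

Step-by-step execution trace:
1. Inner try: `numbers.append(20)` → numbers = [20].
2. `raise RuntimeError()` raises RuntimeError.
3. Inner `except RuntimeError` matches → `numbers.append(40)` → numbers = [20, 40].
4. `raise ValueError()` raises ValueError; propagates to outer try.
5. Outer `except ValueError` matches → `numbers.append(88)` → numbers = [20, 40, 88].
Result: [20, 40, 88]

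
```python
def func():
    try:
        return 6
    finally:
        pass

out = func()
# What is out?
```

Step-by-step execution trace:
1. `func()` enters try: `return 6` sets pending return value 6.
2. Before returning, `finally: pass` runs (no effect).
3. func() returns 6 → out = 6.
Result: 6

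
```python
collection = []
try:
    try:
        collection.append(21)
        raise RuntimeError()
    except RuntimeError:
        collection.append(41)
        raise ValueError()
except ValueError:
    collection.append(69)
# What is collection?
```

Step-by-step execution trace:
1. Inner try: `collection.append(21)` → collection = [21].
2. `raise RuntimeError()` raises RuntimeError.
3. Inner `except RuntimeError` matches → `collection.append(41)` → collection = [21, 41].
4. `raise ValueError()` raises ValueError; propagates to outer try.
5. Outer `except ValueError` matches → `collection.append(69)` → collection = [21, 41, 69].
Result: [21, 41, 69]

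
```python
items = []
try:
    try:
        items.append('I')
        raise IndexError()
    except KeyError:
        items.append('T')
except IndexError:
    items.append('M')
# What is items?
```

Step-by-step execution trace:
1. Inner try: `items.append('I')` → items = ['I'].
2. `raise IndexError()` raises IndexError.
3. Inner `except KeyError` does not match IndexError; exception propagates to outer try.
4. Outer `except IndexError` matches → `items.append('M')` → items = ['I', 'M'].
Result: ['I', 'M']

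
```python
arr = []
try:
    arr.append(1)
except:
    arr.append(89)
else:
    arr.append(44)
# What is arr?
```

Step-by-step execution trace:
1. try: `arr.append(1)` → arr = [1]. No exception raised.
2. `except` is skipped.
3. `else` runs (try completed without exception): `arr.append(44)` → arr = [1, 44].
Result: [1, 44]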